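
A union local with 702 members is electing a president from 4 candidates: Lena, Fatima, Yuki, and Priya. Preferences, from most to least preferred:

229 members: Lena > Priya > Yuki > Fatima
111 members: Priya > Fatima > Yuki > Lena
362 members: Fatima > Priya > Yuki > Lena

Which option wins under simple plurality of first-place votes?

First-place votes: Lena 229, Fatima 362, Yuki 0, Priya 111.
Fatima has the most first-place votes.

Fatima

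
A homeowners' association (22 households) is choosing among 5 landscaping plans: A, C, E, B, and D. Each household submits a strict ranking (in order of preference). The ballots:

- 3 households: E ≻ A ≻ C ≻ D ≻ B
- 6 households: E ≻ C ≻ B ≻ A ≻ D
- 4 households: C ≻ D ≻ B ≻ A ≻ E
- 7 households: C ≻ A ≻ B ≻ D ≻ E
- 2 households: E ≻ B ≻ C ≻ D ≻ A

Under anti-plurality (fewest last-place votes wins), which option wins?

Last-place votes: A 2, C 0, E 11, B 3, D 6.
C is ranked last by the fewest voters, so C wins.

C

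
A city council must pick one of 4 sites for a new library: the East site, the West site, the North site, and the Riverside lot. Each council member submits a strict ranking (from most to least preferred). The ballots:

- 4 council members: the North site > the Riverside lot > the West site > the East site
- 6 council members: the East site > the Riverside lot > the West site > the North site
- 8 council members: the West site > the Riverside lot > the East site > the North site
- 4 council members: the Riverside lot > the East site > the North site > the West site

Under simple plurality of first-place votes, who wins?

the West site

First-place votes: the East site 6, the West site 8, the North site 4, the Riverside lot 4.
the West site has the most first-place votes.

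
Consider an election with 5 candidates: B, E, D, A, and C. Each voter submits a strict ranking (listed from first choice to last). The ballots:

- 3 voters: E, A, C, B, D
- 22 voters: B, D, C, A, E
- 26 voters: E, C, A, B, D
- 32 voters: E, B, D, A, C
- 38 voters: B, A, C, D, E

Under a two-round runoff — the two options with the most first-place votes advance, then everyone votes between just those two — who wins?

E

Round 1 first-place votes: B 60, E 61, D 0, A 0, C 0.
E and B advance.
Runoff: E is preferred to B by 61 voters; B by 60.
E wins the runoff.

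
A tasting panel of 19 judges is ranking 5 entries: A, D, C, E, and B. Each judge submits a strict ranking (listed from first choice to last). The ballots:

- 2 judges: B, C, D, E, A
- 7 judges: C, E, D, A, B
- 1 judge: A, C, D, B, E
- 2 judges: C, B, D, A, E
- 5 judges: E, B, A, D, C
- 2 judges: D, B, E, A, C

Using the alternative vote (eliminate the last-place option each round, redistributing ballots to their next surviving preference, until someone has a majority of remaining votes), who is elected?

Round 1: A 1, D 2, C 9, E 5, B 2. Eliminate A.
Round 2: D 2, C 10, E 5, B 2. C has a majority.

C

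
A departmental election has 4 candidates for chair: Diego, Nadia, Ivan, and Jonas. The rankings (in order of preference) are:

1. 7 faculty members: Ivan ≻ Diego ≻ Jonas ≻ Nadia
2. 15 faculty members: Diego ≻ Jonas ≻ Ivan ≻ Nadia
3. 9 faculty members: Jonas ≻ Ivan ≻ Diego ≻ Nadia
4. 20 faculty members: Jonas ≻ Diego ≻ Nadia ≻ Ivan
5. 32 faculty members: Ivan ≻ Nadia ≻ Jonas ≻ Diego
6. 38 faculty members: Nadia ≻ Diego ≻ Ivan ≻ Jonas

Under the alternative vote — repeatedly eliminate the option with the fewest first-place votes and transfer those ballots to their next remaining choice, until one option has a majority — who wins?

Ivan

Round 1: Diego 15, Nadia 38, Ivan 39, Jonas 29. Eliminate Diego.
Round 2: Nadia 38, Ivan 39, Jonas 44. Eliminate Nadia.
Round 3: Ivan 77, Jonas 44. Ivan has a majority.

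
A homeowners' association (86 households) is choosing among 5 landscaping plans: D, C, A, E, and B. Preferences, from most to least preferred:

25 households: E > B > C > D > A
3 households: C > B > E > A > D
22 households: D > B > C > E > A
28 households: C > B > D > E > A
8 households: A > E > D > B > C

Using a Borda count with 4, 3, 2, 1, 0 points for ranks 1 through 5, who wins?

B

D: 25·1 + 3·0 + 22·4 + 28·2 + 8·2 = 185
C: 25·2 + 3·4 + 22·2 + 28·4 + 8·0 = 218
A: 25·0 + 3·1 + 22·0 + 28·0 + 8·4 = 35
E: 25·4 + 3·2 + 22·1 + 28·1 + 8·3 = 180
B: 25·3 + 3·3 + 22·3 + 28·3 + 8·1 = 242
B has the highest Borda score (242).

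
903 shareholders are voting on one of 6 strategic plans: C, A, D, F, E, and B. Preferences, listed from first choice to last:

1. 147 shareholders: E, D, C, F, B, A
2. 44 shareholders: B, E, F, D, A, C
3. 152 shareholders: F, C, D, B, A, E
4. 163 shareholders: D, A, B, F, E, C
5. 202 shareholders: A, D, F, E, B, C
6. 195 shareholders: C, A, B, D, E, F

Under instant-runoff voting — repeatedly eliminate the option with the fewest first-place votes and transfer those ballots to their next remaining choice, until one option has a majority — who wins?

Round 1: C 195, A 202, D 163, F 152, E 147, B 44. Eliminate B.
Round 2: C 195, A 202, D 163, F 152, E 191. Eliminate F.
Round 3: C 347, A 202, D 163, E 191. Eliminate D.
Round 4: C 347, A 365, E 191. Eliminate E.
Round 5: C 494, A 409. C has a majority.

C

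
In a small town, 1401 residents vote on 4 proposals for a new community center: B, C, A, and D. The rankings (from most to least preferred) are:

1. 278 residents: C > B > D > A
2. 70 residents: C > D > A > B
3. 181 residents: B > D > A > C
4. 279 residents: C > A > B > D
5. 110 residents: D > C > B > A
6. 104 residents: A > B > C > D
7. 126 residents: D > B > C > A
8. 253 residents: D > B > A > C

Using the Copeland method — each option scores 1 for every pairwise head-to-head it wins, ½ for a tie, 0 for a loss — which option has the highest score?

C

B: beats A and D; loses to C → score 2.
C: beats B, A, and D → score 3.
A: loses to B, C, and D → score 0.
D: beats A; loses to B and C → score 1.
C has the best pairwise record.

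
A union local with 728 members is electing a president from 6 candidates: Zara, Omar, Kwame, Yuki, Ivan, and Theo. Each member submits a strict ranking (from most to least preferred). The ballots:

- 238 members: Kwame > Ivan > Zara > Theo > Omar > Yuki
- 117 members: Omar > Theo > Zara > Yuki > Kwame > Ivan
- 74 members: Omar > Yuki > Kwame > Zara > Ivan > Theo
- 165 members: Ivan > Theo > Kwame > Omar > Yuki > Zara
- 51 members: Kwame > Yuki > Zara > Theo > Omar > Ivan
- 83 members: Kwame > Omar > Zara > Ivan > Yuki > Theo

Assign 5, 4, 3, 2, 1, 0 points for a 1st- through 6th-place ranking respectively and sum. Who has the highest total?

Zara: 238·3 + 117·3 + 74·2 + 165·0 + 51·3 + 83·3 = 1615
Omar: 238·1 + 117·5 + 74·5 + 165·2 + 51·1 + 83·4 = 1906
Kwame: 238·5 + 117·1 + 74·3 + 165·3 + 51·5 + 83·5 = 2694
Yuki: 238·0 + 117·2 + 74·4 + 165·1 + 51·4 + 83·1 = 982
Ivan: 238·4 + 117·0 + 74·1 + 165·5 + 51·0 + 83·2 = 2017
Theo: 238·2 + 117·4 + 74·0 + 165·4 + 51·2 + 83·0 = 1706
Kwame has the highest Borda score (2694).

Kwame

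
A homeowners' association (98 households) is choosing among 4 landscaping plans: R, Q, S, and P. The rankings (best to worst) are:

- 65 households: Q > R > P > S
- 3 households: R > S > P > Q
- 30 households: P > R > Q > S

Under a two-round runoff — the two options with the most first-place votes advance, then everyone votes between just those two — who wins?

Q

Round 1 first-place votes: R 3, Q 65, S 0, P 30.
Q and P advance.
Runoff: Q is preferred to P by 65 voters; P by 33.
Q wins the runoff.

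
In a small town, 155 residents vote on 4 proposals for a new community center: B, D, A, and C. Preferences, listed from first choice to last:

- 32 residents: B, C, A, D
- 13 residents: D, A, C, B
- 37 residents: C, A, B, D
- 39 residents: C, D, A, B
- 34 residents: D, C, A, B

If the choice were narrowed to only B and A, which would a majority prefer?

A

Voters preferring B to A: 32; preferring A to B: 123.
A wins the head-to-head.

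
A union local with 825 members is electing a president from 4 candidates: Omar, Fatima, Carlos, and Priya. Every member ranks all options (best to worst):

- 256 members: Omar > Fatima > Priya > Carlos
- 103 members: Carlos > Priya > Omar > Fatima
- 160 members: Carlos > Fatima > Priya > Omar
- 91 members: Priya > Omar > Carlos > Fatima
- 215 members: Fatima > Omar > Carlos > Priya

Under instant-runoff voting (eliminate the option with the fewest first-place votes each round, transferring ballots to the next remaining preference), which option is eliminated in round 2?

Round 1: Omar 256, Fatima 215, Carlos 263, Priya 91. Eliminate Priya.
Round 2: Omar 347, Fatima 215, Carlos 263. Eliminate Fatima.

Fatima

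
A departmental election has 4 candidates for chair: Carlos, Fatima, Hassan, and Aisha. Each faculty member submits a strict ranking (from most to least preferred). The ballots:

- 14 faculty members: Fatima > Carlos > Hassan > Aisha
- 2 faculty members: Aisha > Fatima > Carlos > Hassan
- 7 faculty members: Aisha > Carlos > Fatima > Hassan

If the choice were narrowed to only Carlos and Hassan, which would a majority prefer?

Voters preferring Carlos to Hassan: 23; preferring Hassan to Carlos: 0.
Carlos wins the head-to-head.

Carlos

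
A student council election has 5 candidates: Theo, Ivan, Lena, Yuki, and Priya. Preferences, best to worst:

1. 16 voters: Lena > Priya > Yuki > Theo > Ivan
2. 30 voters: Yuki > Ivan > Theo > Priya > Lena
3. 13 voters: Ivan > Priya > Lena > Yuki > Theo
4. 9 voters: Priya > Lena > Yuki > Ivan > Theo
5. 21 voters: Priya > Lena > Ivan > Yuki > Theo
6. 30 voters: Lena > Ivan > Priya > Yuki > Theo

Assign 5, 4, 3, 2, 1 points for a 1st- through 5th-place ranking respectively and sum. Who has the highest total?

Lena

Theo: 16·2 + 30·3 + 13·1 + 9·1 + 21·1 + 30·1 = 195
Ivan: 16·1 + 30·4 + 13·5 + 9·2 + 21·3 + 30·4 = 402
Lena: 16·5 + 30·1 + 13·3 + 9·4 + 21·4 + 30·5 = 419
Yuki: 16·3 + 30·5 + 13·2 + 9·3 + 21·2 + 30·2 = 353
Priya: 16·4 + 30·2 + 13·4 + 9·5 + 21·5 + 30·3 = 416
Lena has the highest Borda score (419).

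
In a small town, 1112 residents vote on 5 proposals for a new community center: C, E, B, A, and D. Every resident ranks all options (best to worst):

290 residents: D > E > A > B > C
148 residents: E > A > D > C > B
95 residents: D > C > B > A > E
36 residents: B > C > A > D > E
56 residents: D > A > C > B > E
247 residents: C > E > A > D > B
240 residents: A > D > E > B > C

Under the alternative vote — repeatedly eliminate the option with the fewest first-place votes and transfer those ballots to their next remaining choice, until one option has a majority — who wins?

Round 1: C 247, E 148, B 36, A 240, D 441. Eliminate B.
Round 2: C 283, E 148, A 240, D 441. Eliminate E.
Round 3: C 283, A 388, D 441. Eliminate C.
Round 4: A 671, D 441. A has a majority.

A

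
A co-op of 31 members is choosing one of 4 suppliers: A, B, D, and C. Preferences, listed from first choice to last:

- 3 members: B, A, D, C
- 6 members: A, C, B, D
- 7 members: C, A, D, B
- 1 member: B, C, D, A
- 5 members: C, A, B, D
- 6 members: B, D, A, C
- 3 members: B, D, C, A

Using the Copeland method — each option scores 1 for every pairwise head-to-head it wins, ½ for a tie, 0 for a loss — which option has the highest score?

A: beats B and D; loses to C → score 2.
B: beats D; loses to A and C → score 1.
D: loses to A, B, and C → score 0.
C: beats A, B, and D → score 3.
C has the best pairwise record.

C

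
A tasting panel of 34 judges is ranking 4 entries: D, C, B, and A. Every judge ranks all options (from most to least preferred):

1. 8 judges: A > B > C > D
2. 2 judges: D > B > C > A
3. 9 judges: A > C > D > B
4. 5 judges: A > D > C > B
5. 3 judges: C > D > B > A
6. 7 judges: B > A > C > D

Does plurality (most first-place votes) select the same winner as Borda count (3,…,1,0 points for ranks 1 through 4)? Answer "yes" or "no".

Plurality — first-place votes: D 2, C 3, B 7, A 22. Winner: A.
Borda — scores: D 31, C 49, B 44, A 80. Winner: A.
The two methods agree.

yes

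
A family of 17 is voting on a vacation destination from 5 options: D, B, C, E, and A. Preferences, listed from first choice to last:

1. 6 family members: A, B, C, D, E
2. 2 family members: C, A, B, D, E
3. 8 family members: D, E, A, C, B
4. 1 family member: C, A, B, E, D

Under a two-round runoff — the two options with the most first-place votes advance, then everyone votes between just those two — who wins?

Round 1 first-place votes: D 8, B 0, C 3, E 0, A 6.
D and A advance.
Runoff: D is preferred to A by 8 voters; A by 9.
A wins the runoff.

A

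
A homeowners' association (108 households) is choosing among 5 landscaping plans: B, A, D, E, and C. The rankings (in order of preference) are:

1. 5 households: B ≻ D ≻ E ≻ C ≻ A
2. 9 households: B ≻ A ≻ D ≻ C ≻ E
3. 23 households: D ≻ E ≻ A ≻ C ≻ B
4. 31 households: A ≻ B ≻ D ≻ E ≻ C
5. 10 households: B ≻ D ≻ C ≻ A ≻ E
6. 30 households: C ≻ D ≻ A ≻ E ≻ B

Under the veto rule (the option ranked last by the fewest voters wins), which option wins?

Last-place votes: B 53, A 5, D 0, E 19, C 31.
D is ranked last by the fewest voters, so D wins.

D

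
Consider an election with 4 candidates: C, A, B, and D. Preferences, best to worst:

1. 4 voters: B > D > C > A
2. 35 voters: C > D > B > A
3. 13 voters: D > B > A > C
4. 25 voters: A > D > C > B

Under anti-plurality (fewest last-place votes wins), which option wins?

Last-place votes: C 13, A 39, B 25, D 0.
D is ranked last by the fewest voters, so D wins.

D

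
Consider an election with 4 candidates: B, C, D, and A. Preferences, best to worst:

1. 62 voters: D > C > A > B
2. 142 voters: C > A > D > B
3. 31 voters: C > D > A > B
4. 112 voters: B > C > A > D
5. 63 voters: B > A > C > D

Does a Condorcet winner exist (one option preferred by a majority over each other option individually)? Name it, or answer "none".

C

C vs B: 235–175 for C.
C vs D: 348–62 for C.
C vs A: 347–63 for C.
C beats every other option head-to-head.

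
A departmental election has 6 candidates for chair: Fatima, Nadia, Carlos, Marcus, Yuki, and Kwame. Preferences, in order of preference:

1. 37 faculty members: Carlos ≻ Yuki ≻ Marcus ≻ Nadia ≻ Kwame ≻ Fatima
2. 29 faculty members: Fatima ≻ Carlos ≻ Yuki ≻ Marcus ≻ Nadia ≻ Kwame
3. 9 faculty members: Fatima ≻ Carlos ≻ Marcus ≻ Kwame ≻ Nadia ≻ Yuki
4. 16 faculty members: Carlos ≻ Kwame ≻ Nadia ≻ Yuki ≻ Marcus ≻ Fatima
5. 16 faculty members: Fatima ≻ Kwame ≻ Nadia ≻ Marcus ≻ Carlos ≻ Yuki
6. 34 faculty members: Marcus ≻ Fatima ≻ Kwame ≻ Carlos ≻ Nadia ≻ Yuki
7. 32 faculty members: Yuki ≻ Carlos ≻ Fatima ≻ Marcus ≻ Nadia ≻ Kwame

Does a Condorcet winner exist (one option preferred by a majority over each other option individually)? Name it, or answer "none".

Checking pairwise contests:
Marcus beats Fatima 87–86.
Fatima beats Nadia 120–53.
Fatima beats Carlos 88–85.
Carlos beats Marcus 123–50.
Fatima beats Yuki 88–85.
Fatima beats Kwame 120–53.
Every option loses at least one head-to-head, so there is no Condorcet winner.

none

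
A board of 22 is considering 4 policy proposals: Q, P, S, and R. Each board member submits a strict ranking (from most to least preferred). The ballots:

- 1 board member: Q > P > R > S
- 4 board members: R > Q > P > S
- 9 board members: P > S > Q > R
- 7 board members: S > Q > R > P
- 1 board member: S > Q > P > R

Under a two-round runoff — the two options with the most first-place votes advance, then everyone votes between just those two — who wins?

P

Round 1 first-place votes: Q 1, P 9, S 8, R 4.
P and S advance.
Runoff: P is preferred to S by 14 voters; S by 8.
P wins the runoff.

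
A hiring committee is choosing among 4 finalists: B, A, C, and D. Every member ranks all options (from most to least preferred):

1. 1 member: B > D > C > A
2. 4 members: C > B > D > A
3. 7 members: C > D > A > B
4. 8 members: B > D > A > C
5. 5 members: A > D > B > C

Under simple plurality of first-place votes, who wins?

First-place votes: B 9, A 5, C 11, D 0.
C has the most first-place votes.

C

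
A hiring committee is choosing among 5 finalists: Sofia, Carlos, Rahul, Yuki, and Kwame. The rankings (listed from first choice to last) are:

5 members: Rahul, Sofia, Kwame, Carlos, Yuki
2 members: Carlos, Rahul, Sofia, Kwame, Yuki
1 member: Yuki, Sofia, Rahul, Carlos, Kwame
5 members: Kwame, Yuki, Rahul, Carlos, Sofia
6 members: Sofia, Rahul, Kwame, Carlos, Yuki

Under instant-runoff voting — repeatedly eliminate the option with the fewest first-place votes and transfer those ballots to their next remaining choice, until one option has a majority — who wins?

Rahul

Round 1: Sofia 6, Carlos 2, Rahul 5, Yuki 1, Kwame 5. Eliminate Yuki.
Round 2: Sofia 7, Carlos 2, Rahul 5, Kwame 5. Eliminate Carlos.
Round 3: Sofia 7, Rahul 7, Kwame 5. Eliminate Kwame.
Round 4: Sofia 7, Rahul 12. Rahul has a majority.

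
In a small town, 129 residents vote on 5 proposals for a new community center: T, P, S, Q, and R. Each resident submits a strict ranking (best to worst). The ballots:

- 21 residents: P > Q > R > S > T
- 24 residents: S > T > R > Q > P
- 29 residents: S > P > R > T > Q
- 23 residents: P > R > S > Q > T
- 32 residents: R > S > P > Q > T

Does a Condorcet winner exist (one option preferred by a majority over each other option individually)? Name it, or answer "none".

none

Checking pairwise contests:
P beats T 105–24.
S beats P 85–44.
R beats S 76–53.
P beats Q 105–24.
P beats R 73–56.
Every option loses at least one head-to-head, so there is no Condorcet winner.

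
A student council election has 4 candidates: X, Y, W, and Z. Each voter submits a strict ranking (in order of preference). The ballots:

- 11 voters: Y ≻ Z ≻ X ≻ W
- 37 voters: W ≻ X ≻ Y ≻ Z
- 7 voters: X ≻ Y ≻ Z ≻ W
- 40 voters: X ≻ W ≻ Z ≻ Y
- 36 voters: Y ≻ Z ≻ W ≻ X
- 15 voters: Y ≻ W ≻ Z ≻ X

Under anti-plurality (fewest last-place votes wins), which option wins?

W

Last-place votes: X 51, Y 40, W 18, Z 37.
W is ranked last by the fewest voters, so W wins.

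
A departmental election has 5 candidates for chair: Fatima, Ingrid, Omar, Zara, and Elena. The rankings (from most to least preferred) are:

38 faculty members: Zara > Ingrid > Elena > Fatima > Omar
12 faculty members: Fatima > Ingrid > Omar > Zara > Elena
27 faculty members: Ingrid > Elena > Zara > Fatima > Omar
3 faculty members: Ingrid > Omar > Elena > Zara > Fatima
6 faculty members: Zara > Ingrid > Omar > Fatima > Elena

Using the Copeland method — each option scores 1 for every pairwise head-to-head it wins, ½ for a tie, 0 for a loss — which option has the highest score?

Zara

Fatima: beats Omar; loses to Ingrid, Zara, and Elena → score 1.
Ingrid: beats Fatima, Omar, and Elena; loses to Zara → score 3.
Omar: loses to Fatima, Ingrid, Zara, and Elena → score 0.
Zara: beats Fatima, Ingrid, Omar, and Elena → score 4.
Elena: beats Fatima and Omar; loses to Ingrid and Zara → score 2.
Zara has the best pairwise record.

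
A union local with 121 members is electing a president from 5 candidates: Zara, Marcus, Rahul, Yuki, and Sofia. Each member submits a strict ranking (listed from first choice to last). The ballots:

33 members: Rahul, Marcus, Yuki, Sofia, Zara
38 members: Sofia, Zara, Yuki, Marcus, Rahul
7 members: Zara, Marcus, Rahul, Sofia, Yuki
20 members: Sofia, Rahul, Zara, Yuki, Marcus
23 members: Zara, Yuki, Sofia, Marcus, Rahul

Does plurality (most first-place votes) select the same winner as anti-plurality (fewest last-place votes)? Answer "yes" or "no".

yes

Plurality — first-place votes: Zara 30, Marcus 0, Rahul 33, Yuki 0, Sofia 58. Winner: Sofia.
Anti-plurality — last-place votes: Zara 33, Marcus 20, Rahul 61, Yuki 7, Sofia 0. Winner: Sofia.
The two methods agree.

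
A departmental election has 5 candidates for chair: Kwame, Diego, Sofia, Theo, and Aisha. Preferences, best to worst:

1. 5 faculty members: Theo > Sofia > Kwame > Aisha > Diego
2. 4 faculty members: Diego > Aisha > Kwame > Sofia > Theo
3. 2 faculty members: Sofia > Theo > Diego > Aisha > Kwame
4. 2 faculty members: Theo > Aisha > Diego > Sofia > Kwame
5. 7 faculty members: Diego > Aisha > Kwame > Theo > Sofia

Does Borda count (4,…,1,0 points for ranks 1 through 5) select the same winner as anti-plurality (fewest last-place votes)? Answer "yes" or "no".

Borda — scores: Kwame 32, Diego 52, Sofia 29, Theo 41, Aisha 46. Winner: Diego.
Anti-plurality — last-place votes: Kwame 4, Diego 5, Sofia 7, Theo 4, Aisha 0. Winner: Aisha.
The two methods disagree.

no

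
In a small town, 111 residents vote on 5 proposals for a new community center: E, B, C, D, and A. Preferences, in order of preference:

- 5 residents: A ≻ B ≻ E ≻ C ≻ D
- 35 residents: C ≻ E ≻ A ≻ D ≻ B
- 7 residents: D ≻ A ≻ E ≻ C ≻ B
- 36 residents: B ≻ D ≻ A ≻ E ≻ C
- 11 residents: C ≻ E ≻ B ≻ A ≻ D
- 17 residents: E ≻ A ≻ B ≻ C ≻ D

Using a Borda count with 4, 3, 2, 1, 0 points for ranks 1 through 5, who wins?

E: 5·2 + 35·3 + 7·2 + 36·1 + 11·3 + 17·4 = 266
B: 5·3 + 35·0 + 7·0 + 36·4 + 11·2 + 17·2 = 215
C: 5·1 + 35·4 + 7·1 + 36·0 + 11·4 + 17·1 = 213
D: 5·0 + 35·1 + 7·4 + 36·3 + 11·0 + 17·0 = 171
A: 5·4 + 35·2 + 7·3 + 36·2 + 11·1 + 17·3 = 245
E has the highest Borda score (266).

E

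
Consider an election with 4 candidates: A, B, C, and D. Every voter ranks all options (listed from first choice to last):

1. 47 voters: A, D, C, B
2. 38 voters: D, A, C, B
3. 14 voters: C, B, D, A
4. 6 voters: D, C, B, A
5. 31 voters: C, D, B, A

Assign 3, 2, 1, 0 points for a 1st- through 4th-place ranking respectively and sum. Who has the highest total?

A: 47·3 + 38·2 + 14·0 + 6·0 + 31·0 = 217
B: 47·0 + 38·0 + 14·2 + 6·1 + 31·1 = 65
C: 47·1 + 38·1 + 14·3 + 6·2 + 31·3 = 232
D: 47·2 + 38·3 + 14·1 + 6·3 + 31·2 = 302
D has the highest Borda score (302).

D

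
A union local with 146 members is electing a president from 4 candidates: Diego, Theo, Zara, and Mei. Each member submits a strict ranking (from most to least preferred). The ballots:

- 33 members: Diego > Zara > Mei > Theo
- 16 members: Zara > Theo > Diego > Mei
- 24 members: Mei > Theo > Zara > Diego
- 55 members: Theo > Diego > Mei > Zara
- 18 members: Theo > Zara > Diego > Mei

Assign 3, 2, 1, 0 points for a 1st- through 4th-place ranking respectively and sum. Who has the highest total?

Theo

Diego: 33·3 + 16·1 + 24·0 + 55·2 + 18·1 = 243
Theo: 33·0 + 16·2 + 24·2 + 55·3 + 18·3 = 299
Zara: 33·2 + 16·3 + 24·1 + 55·0 + 18·2 = 174
Mei: 33·1 + 16·0 + 24·3 + 55·1 + 18·0 = 160
Theo has the highest Borda score (299).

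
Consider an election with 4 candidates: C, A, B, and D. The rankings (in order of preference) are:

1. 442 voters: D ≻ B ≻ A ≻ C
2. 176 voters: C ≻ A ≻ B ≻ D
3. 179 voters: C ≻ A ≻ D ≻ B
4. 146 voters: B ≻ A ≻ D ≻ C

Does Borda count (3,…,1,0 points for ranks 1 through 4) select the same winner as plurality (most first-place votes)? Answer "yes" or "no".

Borda — scores: C 1065, A 1444, B 1498, D 1651. Winner: D.
Plurality — first-place votes: C 355, A 0, B 146, D 442. Winner: D.
The two methods agree.

yes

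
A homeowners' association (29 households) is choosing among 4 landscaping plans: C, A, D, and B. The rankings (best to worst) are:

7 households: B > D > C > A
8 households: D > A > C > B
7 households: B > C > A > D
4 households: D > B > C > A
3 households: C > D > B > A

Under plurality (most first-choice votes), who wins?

First-place votes: C 3, A 0, D 12, B 14.
B has the most first-place votes.

B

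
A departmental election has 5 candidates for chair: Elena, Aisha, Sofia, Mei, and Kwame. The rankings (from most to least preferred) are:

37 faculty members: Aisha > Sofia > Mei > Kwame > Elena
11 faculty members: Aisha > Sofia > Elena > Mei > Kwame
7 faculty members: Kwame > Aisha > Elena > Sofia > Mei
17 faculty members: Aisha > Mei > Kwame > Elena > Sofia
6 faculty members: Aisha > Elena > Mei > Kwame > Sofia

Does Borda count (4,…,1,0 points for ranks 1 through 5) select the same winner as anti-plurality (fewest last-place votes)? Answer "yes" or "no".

yes

Borda — scores: Elena 71, Aisha 305, Sofia 151, Mei 148, Kwame 105. Winner: Aisha.
Anti-plurality — last-place votes: Elena 37, Aisha 0, Sofia 23, Mei 7, Kwame 11. Winner: Aisha.
The two methods agree.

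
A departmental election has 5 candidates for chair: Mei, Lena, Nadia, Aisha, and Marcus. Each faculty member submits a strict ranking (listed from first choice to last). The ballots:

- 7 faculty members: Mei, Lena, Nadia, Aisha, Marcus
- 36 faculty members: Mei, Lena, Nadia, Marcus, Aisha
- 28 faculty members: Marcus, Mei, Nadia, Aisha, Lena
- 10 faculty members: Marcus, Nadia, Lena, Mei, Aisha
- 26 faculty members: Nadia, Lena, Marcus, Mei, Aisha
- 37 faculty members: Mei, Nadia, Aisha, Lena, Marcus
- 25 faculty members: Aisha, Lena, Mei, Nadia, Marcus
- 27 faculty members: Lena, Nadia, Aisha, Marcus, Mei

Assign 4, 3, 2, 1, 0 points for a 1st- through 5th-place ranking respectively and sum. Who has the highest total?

Nadia

Mei: 7·4 + 36·4 + 28·3 + 10·1 + 26·1 + 37·4 + 25·2 + 27·0 = 490
Lena: 7·3 + 36·3 + 28·0 + 10·2 + 26·3 + 37·1 + 25·3 + 27·4 = 447
Nadia: 7·2 + 36·2 + 28·2 + 10·3 + 26·4 + 37·3 + 25·1 + 27·3 = 493
Aisha: 7·1 + 36·0 + 28·1 + 10·0 + 26·0 + 37·2 + 25·4 + 27·2 = 263
Marcus: 7·0 + 36·1 + 28·4 + 10·4 + 26·2 + 37·0 + 25·0 + 27·1 = 267
Nadia has the highest Borda score (493).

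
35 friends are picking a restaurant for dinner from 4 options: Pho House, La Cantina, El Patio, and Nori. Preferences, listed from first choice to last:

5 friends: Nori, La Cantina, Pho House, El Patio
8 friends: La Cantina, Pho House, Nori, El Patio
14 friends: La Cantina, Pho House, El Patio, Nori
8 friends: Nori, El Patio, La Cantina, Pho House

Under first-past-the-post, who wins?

First-place votes: Pho House 0, La Cantina 22, El Patio 0, Nori 13.
La Cantina has the most first-place votes.

La Cantina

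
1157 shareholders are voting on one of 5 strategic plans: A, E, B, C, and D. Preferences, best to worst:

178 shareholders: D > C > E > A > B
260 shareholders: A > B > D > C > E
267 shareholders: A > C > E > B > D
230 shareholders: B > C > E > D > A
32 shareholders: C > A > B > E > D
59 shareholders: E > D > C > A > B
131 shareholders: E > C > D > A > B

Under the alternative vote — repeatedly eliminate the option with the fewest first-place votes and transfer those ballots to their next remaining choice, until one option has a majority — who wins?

E

Round 1: A 527, E 190, B 230, C 32, D 178. Eliminate C.
Round 2: A 559, E 190, B 230, D 178. Eliminate D.
Round 3: A 559, E 368, B 230. Eliminate B.
Round 4: A 559, E 598. E has a majority.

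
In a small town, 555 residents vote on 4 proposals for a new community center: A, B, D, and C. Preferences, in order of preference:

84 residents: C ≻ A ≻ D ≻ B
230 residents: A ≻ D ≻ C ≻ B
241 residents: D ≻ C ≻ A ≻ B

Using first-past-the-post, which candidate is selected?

D

First-place votes: A 230, B 0, D 241, C 84.
D has the most first-place votes.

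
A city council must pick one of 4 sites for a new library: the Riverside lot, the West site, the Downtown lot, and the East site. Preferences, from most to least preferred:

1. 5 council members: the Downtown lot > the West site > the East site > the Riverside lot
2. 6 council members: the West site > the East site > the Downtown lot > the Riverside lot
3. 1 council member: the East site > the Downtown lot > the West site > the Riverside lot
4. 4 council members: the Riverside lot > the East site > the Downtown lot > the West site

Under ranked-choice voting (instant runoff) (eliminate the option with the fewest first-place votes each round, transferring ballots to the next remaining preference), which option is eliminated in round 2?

Round 1: the Riverside lot 4, the West site 6, the Downtown lot 5, the East site 1. Eliminate the East site.
Round 2: the Riverside lot 4, the West site 6, the Downtown lot 6. Eliminate the Riverside lot.

the Riverside lot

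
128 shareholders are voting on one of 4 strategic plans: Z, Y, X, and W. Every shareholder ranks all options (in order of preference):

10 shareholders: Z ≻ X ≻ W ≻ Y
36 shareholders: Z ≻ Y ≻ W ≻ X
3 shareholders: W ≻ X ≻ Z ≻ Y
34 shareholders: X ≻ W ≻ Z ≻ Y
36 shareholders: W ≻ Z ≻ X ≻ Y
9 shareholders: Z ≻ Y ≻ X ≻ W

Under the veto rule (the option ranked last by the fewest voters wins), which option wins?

Last-place votes: Z 0, Y 83, X 36, W 9.
Z is ranked last by the fewest voters, so Z wins.

Z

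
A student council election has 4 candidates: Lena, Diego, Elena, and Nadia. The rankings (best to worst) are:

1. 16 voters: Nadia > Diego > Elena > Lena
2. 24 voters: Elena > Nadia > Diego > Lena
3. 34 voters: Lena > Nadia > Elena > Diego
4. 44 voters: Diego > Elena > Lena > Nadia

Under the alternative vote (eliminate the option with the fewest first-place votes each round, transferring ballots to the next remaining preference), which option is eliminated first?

Round 1: Lena 34, Diego 44, Elena 24, Nadia 16. Eliminate Nadia.

Nadia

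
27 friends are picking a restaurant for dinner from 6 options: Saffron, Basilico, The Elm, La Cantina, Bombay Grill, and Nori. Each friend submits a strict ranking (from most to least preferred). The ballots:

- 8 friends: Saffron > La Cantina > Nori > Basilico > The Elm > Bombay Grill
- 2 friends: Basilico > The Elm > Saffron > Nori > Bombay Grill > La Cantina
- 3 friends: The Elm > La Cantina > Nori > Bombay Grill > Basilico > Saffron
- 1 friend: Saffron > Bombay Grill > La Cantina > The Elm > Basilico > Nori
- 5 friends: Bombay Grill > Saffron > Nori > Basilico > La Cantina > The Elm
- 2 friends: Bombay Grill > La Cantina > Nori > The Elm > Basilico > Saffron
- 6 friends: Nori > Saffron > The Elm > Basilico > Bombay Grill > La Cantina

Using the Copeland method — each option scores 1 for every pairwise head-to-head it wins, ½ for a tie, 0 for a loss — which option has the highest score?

Saffron: beats Basilico, The Elm, La Cantina, Bombay Grill, and Nori → score 5.
Basilico: beats The Elm and Bombay Grill; loses to Saffron, La Cantina, and Nori → score 2.
The Elm: beats Bombay Grill; loses to Saffron, Basilico, La Cantina, and Nori → score 1.
La Cantina: beats Basilico, The Elm, and Nori; loses to Saffron and Bombay Grill → score 3.
Bombay Grill: beats La Cantina; loses to Saffron, Basilico, The Elm, and Nori → score 1.
Nori: beats Basilico, The Elm, and Bombay Grill; loses to Saffron and La Cantina → score 3.
Saffron has the best pairwise record.

Saffron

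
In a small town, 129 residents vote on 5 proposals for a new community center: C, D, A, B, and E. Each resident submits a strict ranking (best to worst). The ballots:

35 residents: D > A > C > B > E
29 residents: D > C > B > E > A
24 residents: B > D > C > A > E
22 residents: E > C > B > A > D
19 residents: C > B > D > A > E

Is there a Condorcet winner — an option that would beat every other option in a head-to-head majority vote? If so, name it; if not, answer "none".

none

Checking pairwise contests:
D beats C 88–41.
B beats D 65–64.
C beats A 94–35.
C beats B 105–24.
C beats E 107–22.
Every option loses at least one head-to-head, so there is no Condorcet winner.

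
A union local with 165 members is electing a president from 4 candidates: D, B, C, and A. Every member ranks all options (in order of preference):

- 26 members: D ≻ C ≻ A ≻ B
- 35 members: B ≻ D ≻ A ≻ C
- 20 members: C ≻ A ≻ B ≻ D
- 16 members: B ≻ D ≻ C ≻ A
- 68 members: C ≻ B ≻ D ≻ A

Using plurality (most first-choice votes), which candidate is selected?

First-place votes: D 26, B 51, C 88, A 0.
C has the most first-place votes.

C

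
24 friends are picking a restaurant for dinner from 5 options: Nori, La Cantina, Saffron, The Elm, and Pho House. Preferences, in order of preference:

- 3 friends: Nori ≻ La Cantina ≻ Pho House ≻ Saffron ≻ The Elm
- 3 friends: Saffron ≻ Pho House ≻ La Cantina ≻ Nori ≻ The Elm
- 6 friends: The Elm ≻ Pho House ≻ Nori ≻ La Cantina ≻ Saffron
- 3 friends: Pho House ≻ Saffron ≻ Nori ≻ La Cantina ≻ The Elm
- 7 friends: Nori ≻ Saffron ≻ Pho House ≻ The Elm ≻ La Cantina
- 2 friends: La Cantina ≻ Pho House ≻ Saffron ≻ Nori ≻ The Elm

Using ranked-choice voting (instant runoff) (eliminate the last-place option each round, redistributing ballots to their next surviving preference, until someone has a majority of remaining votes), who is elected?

Pho House

Round 1: Nori 10, La Cantina 2, Saffron 3, The Elm 6, Pho House 3. Eliminate La Cantina.
Round 2: Nori 10, Saffron 3, The Elm 6, Pho House 5. Eliminate Saffron.
Round 3: Nori 10, The Elm 6, Pho House 8. Eliminate The Elm.
Round 4: Nori 10, Pho House 14. Pho House has a majority.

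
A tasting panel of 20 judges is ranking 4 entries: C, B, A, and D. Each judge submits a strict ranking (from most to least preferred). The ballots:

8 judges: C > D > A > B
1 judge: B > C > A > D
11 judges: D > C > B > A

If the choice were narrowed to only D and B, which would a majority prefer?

Voters preferring D to B: 19; preferring B to D: 1.
D wins the head-to-head.

D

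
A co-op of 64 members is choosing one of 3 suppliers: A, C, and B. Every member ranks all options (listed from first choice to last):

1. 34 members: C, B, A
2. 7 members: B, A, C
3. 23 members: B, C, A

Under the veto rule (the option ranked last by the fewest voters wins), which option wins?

B

Last-place votes: A 57, C 7, B 0.
B is ranked last by the fewest voters, so B wins.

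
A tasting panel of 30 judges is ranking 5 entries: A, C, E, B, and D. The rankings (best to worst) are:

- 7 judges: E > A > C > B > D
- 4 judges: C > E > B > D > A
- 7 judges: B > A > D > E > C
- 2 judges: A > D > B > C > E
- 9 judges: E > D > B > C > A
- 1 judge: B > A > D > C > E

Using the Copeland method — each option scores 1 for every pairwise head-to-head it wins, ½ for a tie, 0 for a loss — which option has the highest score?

A: beats C and D; loses to E and B → score 2.
C: loses to A, E, B, and D → score 0.
E: beats A, C, B, and D → score 4.
B: beats A, C, and D; loses to E → score 3.
D: beats C; loses to A, E, and B → score 1.
E has the best pairwise record.

E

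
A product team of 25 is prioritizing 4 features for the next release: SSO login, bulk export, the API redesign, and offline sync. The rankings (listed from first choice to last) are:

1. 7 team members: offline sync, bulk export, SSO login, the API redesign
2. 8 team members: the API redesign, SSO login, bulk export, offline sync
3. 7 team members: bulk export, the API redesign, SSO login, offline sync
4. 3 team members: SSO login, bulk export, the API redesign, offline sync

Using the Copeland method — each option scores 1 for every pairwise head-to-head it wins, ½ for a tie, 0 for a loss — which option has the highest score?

SSO login: beats offline sync; loses to bulk export and the API redesign → score 1.
bulk export: beats SSO login, the API redesign, and offline sync → score 3.
the API redesign: beats SSO login and offline sync; loses to bulk export → score 2.
offline sync: loses to SSO login, bulk export, and the API redesign → score 0.
bulk export has the best pairwise record.

bulk export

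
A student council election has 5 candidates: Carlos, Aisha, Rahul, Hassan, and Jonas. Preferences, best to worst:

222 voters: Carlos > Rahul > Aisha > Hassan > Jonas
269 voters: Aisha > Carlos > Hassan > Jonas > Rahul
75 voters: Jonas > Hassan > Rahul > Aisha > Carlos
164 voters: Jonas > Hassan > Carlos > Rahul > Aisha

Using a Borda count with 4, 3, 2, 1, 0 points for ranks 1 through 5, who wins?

Carlos

Carlos: 222·4 + 269·3 + 75·0 + 164·2 = 2023
Aisha: 222·2 + 269·4 + 75·1 + 164·0 = 1595
Rahul: 222·3 + 269·0 + 75·2 + 164·1 = 980
Hassan: 222·1 + 269·2 + 75·3 + 164·3 = 1477
Jonas: 222·0 + 269·1 + 75·4 + 164·4 = 1225
Carlos has the highest Borda score (2023).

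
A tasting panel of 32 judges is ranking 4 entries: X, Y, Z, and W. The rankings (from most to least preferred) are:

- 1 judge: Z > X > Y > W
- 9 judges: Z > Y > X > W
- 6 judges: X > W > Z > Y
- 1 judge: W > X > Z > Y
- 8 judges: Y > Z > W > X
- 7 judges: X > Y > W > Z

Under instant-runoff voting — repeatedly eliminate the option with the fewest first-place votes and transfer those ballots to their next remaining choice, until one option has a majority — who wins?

Round 1: X 13, Y 8, Z 10, W 1. Eliminate W.
Round 2: X 14, Y 8, Z 10. Eliminate Y.
Round 3: X 14, Z 18. Z has a majority.

Z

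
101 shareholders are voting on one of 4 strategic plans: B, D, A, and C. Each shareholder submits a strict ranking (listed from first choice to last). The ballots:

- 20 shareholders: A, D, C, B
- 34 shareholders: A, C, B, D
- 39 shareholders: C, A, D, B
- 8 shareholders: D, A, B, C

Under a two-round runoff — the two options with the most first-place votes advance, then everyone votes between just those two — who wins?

Round 1 first-place votes: B 0, D 8, A 54, C 39.
A and C advance.
Runoff: A is preferred to C by 62 voters; C by 39.
A wins the runoff.

A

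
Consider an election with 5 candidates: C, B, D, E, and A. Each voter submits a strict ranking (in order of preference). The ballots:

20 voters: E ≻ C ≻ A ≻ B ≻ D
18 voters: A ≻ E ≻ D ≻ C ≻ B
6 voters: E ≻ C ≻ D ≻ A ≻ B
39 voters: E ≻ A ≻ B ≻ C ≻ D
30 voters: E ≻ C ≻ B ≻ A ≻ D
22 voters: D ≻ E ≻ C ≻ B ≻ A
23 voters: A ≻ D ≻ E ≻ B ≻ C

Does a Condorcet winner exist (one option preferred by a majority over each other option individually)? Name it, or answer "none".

E

E vs C: 158–0 for E.
E vs B: 158–0 for E.
E vs D: 113–45 for E.
E vs A: 117–41 for E.
E beats every other option head-to-head.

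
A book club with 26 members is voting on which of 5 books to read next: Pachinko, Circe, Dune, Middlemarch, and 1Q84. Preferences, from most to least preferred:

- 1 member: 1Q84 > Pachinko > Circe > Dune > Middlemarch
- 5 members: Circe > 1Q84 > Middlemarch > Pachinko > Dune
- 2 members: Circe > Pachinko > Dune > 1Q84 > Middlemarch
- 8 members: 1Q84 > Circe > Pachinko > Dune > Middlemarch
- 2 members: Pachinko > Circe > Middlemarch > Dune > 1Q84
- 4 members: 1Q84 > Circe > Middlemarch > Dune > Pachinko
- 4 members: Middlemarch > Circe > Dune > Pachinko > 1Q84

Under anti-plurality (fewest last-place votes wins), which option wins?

Last-place votes: Pachinko 4, Circe 0, Dune 5, Middlemarch 11, 1Q84 6.
Circe is ranked last by the fewest voters, so Circe wins.

Circe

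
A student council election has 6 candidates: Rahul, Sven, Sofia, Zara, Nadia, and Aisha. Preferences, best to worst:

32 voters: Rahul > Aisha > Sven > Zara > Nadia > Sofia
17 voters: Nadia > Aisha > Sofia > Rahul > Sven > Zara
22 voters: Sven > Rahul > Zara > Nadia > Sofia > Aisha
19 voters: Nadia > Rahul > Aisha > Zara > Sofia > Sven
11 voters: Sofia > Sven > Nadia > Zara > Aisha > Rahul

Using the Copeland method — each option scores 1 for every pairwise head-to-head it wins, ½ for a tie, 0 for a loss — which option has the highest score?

Rahul

Rahul: beats Sven, Sofia, Zara, Nadia, and Aisha → score 5.
Sven: beats Sofia, Zara, and Nadia; loses to Rahul and Aisha → score 3.
Sofia: loses to Rahul, Sven, Zara, Nadia, and Aisha → score 0.
Zara: beats Sofia and Nadia; loses to Rahul, Sven, and Aisha → score 2.
Nadia: beats Sofia and Aisha; loses to Rahul, Sven, and Zara → score 2.
Aisha: beats Sven, Sofia, and Zara; loses to Rahul and Nadia → score 3.
Rahul has the best pairwise record.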